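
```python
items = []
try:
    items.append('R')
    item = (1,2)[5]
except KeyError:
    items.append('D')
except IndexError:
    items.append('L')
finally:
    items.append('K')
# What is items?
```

Step-by-step execution trace:
1. try: `items.append('R')` → items = ['R'].
2. `item = (1,2)[5]` raises IndexError.
3. `except KeyError` does not match IndexError; skipped.
4. `except IndexError` matches → `items.append('L')` → items = ['R', 'L'].
5. finally always runs: `items.append('K')` → items = ['R', 'L', 'K'].
Result: ['R', 'L', 'K']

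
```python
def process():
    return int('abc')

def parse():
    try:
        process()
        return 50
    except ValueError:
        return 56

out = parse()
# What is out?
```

Step-by-step execution trace:
1. `parse()` calls `process()`.
2. `process()` evaluates `int('abc')`, which raises ValueError; it propagates to the caller.
3. `return 50` is not reached.
4. `except ValueError` in parse matches → returns 56.
5. out = 56.
Result: 56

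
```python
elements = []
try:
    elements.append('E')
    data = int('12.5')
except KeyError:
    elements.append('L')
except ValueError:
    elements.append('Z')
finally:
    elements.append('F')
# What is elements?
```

Step-by-step execution trace:
1. try: `elements.append('E')` → elements = ['E'].
2. `data = int('12.5')` raises ValueError.
3. `except KeyError` does not match ValueError; skipped.
4. `except ValueError` matches → `elements.append('Z')` → elements = ['E', 'Z'].
5. finally always runs: `elements.append('F')` → elements = ['E', 'Z', 'F'].
Result: ['E', 'Z', 'F']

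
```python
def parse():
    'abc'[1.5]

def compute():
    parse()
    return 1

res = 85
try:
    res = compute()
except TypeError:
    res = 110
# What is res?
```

Step-by-step execution trace:
1. res starts at 85.
2. try: `compute()` calls `parse()`.
3. `parse()` evaluates `'abc'[1.5]`, which raises TypeError; it propagates through compute (uncaught).
4. `return 1` in compute is not reached; the assignment to res does not complete.
5. `except TypeError` matches → res = 110.
Result: 110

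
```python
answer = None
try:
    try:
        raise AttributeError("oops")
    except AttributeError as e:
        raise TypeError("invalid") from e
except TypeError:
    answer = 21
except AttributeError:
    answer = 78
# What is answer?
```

Step-by-step execution trace:
1. Inner try raises AttributeError; inner `except AttributeError as e` catches it.
2. `raise TypeError(...) from e` raises TypeError (AttributeError is attached as __cause__, but only TypeError is active).
3. Outer `except TypeError` matches → answer = 21.
4. `except AttributeError` is not reached.
Result: 21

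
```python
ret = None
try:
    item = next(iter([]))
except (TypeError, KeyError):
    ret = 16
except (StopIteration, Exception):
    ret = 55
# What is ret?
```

Step-by-step execution trace:
1. `item = next(iter([]))` raises StopIteration.
2. `except (TypeError, KeyError)` does not match StopIteration; skipped.
3. `except (StopIteration, Exception)` matches (StopIteration is in the tuple) → ret = 55.
Result: 55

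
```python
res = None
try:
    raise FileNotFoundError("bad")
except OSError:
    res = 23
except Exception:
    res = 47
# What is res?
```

Step-by-step execution trace:
1. `raise FileNotFoundError(...)` raises FileNotFoundError.
2. `except OSError` matches (FileNotFoundError is a subclass of OSError) → res = 23.
3. `except Exception` is not reached.
Result: 23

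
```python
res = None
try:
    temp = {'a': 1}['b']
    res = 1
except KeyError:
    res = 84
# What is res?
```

Step-by-step execution trace:
1. `temp = {'a': 1}['b']` raises KeyError.
2. `res = 1` is not reached.
3. `except KeyError` matches → res = 84.
Result: 84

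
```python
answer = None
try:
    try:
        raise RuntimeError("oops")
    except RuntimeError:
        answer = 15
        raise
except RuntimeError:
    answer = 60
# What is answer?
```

Step-by-step execution trace:
1. Inner try: `raise RuntimeError("oops")` raises RuntimeError.
2. Inner `except RuntimeError` matches → answer = 15.
3. bare `raise` re-raises the same RuntimeError.
4. Outer `except RuntimeError` matches → answer = 60.
Result: 60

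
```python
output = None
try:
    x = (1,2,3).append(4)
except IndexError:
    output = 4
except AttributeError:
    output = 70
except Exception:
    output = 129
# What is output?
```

Step-by-step execution trace:
1. `x = (1,2,3).append(4)` raises AttributeError.
2. `except IndexError` does not match AttributeError; skipped.
3. `except AttributeError` matches → output = 70.
4. Remaining except clauses are skipped.
Result: 70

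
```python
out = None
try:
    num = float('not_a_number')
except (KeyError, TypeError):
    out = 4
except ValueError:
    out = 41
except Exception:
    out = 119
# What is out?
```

Step-by-step execution trace:
1. `num = float('not_a_number')` raises ValueError.
2. `except (KeyError, TypeError)` does not match ValueError; skipped.
3. `except ValueError` matches (exact type match) → out = 41.
4. `except Exception` is not reached.
Result: 41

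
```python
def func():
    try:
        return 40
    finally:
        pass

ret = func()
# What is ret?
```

Step-by-step execution trace:
1. `func()` enters try: `return 40` sets pending return value 40.
2. Before returning, `finally: pass` runs (no effect).
3. func() returns 40 → ret = 40.
Result: 40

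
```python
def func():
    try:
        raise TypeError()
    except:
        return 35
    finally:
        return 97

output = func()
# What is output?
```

Step-by-step execution trace:
1. `func()` enters try: `raise TypeError()` raises TypeError.
2. bare `except` matches → `return 35` sets pending return value 35.
3. Before returning, `finally: return 97` runs and overrides the pending return.
4. func() returns 97 → output = 97.
Result: 97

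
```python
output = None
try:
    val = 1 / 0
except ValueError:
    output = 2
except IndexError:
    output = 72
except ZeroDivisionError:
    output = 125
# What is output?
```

Step-by-step execution trace:
1. `val = 1 / 0` raises ZeroDivisionError.
2. `except ValueError` does not match ZeroDivisionError; skipped.
3. `except IndexError` does not match ZeroDivisionError; skipped.
4. `except ZeroDivisionError` matches → output = 125.
Result: 125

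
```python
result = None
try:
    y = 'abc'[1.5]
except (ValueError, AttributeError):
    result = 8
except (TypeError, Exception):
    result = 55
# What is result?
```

Step-by-step execution trace:
1. `y = 'abc'[1.5]` raises TypeError.
2. `except (ValueError, AttributeError)` does not match TypeError; skipped.
3. `except (TypeError, Exception)` matches (TypeError is in the tuple) → result = 55.
Result: 55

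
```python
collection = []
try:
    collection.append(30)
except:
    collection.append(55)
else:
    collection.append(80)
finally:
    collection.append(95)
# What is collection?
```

Step-by-step execution trace:
1. try: `collection.append(30)` → collection = [30]. No exception raised.
2. `except` is skipped.
3. `else` runs: `collection.append(80)` → collection = [30, 80].
4. `finally` always runs: `collection.append(95)` → collection = [30, 80, 95].
Result: [30, 80, 95]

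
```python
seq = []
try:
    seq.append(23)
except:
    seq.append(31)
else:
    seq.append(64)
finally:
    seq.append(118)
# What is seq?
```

Step-by-step execution trace:
1. try: `seq.append(23)` → seq = [23]. No exception raised.
2. `except` is skipped.
3. `else` runs: `seq.append(64)` → seq = [23, 64].
4. `finally` always runs: `seq.append(118)` → seq = [23, 64, 118].
Result: [23, 64, 118]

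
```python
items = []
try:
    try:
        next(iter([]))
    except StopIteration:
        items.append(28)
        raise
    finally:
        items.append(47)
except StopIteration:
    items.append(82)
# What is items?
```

Step-by-step execution trace:
1. Inner try: `next(iter([]))` raises StopIteration.
2. Inner `except StopIteration` matches → `items.append(28)` → items = [28].
3. bare `raise` re-raises StopIteration.
4. Inner `finally` runs during unwinding: `items.append(47)` → items = [28, 47].
5. Outer `except StopIteration` matches → `items.append(82)` → items = [28, 47, 82].
Result: [28, 47, 82]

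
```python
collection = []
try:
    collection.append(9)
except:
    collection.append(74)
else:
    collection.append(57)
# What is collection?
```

Step-by-step execution trace:
1. try: `collection.append(9)` → collection = [9]. No exception raised.
2. `except` is skipped.
3. `else` runs (try completed without exception): `collection.append(57)` → collection = [9, 57].
Result: [9, 57]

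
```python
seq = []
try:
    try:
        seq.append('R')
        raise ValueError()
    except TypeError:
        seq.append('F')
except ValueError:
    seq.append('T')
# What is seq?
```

Step-by-step execution trace:
1. Inner try: `seq.append('R')` → seq = ['R'].
2. `raise ValueError()` raises ValueError.
3. Inner `except TypeError` does not match ValueError; exception propagates to outer try.
4. Outer `except ValueError` matches → `seq.append('T')` → seq = ['R', 'T'].
Result: ['R', 'T']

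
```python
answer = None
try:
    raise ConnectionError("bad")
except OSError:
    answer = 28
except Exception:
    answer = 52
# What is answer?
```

Step-by-step execution trace:
1. `raise ConnectionError(...)` raises ConnectionError.
2. `except OSError` matches (ConnectionError is a subclass of OSError) → answer = 28.
3. `except Exception` is not reached.
Result: 28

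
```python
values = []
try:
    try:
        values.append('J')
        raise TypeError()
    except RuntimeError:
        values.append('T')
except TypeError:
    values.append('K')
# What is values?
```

Step-by-step execution trace:
1. Inner try: `values.append('J')` → values = ['J'].
2. `raise TypeError()` raises TypeError.
3. Inner `except RuntimeError` does not match TypeError; exception propagates to outer try.
4. Outer `except TypeError` matches → `values.append('K')` → values = ['J', 'K'].
Result: ['J', 'K']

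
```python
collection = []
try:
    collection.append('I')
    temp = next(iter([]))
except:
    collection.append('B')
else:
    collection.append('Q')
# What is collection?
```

Step-by-step execution trace:
1. try: `collection.append('I')` → collection = ['I'].
2. `temp = next(iter([]))` raises StopIteration.
3. bare `except` matches → `collection.append('B')` → collection = ['I', 'B'].
4. `else` is skipped (an exception was raised).
Result: ['I', 'B']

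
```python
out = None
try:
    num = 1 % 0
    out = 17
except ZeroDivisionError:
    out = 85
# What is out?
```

Step-by-step execution trace:
1. `num = 1 % 0` raises ZeroDivisionError.
2. `out = 17` is not reached.
3. `except ZeroDivisionError` matches → out = 85.
Result: 85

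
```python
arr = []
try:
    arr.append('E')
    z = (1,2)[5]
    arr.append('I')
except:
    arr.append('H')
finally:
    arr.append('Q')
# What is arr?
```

Step-by-step execution trace:
1. try: `arr.append('E')` → arr = ['E'].
2. `z = (1,2)[5]` raises IndexError; `arr.append('I')` is not reached.
3. bare `except` matches → `arr.append('H')` → arr = ['E', 'H'].
4. finally always runs: `arr.append('Q')` → arr = ['E', 'H', 'Q'].
Result: ['E', 'H', 'Q']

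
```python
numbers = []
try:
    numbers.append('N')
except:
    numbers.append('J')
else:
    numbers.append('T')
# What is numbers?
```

Step-by-step execution trace:
1. try: `numbers.append('N')` → numbers = ['N']. No exception raised.
2. `except` is skipped.
3. `else` runs (try completed without exception): `numbers.append('T')` → numbers = ['N', 'T'].
Result: ['N', 'T']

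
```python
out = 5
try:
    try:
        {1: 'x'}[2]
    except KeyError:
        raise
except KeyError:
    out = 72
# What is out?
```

Step-by-step execution trace:
1. Inner try: `{1: 'x'}[2]` raises KeyError.
2. Inner `except KeyError` matches; bare `raise` re-raises the same KeyError.
3. Outer `except KeyError` matches → out = 72.
Result: 72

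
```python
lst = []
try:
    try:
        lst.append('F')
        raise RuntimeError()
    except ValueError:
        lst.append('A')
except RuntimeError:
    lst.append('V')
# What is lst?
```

Step-by-step execution trace:
1. Inner try: `lst.append('F')` → lst = ['F'].
2. `raise RuntimeError()` raises RuntimeError.
3. Inner `except ValueError` does not match RuntimeError; exception propagates to outer try.
4. Outer `except RuntimeError` matches → `lst.append('V')` → lst = ['F', 'V'].
Result: ['F', 'V']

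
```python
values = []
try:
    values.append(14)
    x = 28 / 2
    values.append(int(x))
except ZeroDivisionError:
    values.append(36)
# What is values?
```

Step-by-step execution trace:
1. try: `values.append(14)` → values = [14].
2. `x = 28 / 2` → x = 14.0. No exception raised.
3. `values.append(int(x))` → values = [14, 14].
4. `except ZeroDivisionError` is skipped (no exception was raised).
Result: [14, 14]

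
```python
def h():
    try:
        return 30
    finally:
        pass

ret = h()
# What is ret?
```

Step-by-step execution trace:
1. `h()` enters try: `return 30` sets pending return value 30.
2. Before returning, `finally: pass` runs (no effect).
3. h() returns 30 → ret = 30.
Result: 30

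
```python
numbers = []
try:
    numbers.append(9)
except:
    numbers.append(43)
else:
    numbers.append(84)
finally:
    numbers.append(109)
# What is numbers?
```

Step-by-step execution trace:
1. try: `numbers.append(9)` → numbers = [9]. No exception raised.
2. `except` is skipped.
3. `else` runs: `numbers.append(84)` → numbers = [9, 84].
4. `finally` always runs: `numbers.append(109)` → numbers = [9, 84, 109].
Result: [9, 84, 109]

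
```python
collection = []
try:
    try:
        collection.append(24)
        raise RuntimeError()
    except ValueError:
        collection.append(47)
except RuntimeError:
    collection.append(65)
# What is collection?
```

Step-by-step execution trace:
1. Inner try: `collection.append(24)` → collection = [24].
2. `raise RuntimeError()` raises RuntimeError.
3. Inner `except ValueError` does not match RuntimeError; exception propagates to outer try.
4. Outer `except RuntimeError` matches → `collection.append(65)` → collection = [24, 65].
Result: [24, 65]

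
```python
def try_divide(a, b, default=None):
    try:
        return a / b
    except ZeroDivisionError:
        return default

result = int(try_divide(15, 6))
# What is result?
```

Step-by-step execution trace:
1. `try_divide(15, 6)` enters try: `return 15 / 6` → returns 2.5. No exception raised.
2. `except ZeroDivisionError` is skipped.
3. `int(2.5)` → 2 → result = 2.
Result: 2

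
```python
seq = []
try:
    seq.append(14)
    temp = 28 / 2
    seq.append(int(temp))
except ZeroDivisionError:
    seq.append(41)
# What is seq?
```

Step-by-step execution trace:
1. try: `seq.append(14)` → seq = [14].
2. `temp = 28 / 2` → temp = 14.0. No exception raised.
3. `seq.append(int(temp))` → seq = [14, 14].
4. `except ZeroDivisionError` is skipped (no exception was raised).
Result: [14, 14]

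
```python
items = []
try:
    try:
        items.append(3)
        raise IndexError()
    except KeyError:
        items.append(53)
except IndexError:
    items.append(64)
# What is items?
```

Step-by-step execution trace:
1. Inner try: `items.append(3)` → items = [3].
2. `raise IndexError()` raises IndexError.
3. Inner `except KeyError` does not match IndexError; exception propagates to outer try.
4. Outer `except IndexError` matches → `items.append(64)` → items = [3, 64].
Result: [3, 64]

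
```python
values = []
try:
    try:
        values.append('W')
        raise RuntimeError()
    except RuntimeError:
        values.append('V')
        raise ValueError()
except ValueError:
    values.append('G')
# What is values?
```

Step-by-step execution trace:
1. Inner try: `values.append('W')` → values = ['W'].
2. `raise RuntimeError()` raises RuntimeError.
3. Inner `except RuntimeError` matches → `values.append('V')` → values = ['W', 'V'].
4. `raise ValueError()` raises ValueError; propagates to outer try.
5. Outer `except ValueError` matches → `values.append('G')` → values = ['W', 'V', 'G'].
Result: ['W', 'V', 'G']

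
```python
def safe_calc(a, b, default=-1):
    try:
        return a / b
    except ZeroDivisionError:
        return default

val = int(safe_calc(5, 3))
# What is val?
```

Step-by-step execution trace:
1. `safe_calc(5, 3)` enters try: `return 5 / 3` → returns 1.6666666666666667. No exception raised.
2. `except ZeroDivisionError` is skipped.
3. `int(1.6666666666666667)` → 1 → val = 1.
Result: 1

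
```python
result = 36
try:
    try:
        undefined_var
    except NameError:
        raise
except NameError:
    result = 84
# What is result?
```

Step-by-step execution trace:
1. Inner try: `undefined_var` raises NameError.
2. Inner `except NameError` matches; bare `raise` re-raises the same NameError.
3. Outer `except NameError` matches → result = 84.
Result: 84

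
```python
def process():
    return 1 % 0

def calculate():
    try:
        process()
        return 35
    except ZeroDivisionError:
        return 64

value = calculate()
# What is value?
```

Step-by-step execution trace:
1. `calculate()` calls `process()`.
2. `process()` evaluates `1 % 0`, which raises ZeroDivisionError; it propagates to the caller.
3. `return 35` is not reached.
4. `except ZeroDivisionError` in calculate matches → returns 64.
5. value = 64.
Result: 64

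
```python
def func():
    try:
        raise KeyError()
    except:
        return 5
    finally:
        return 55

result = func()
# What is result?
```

Step-by-step execution trace:
1. `func()` enters try: `raise KeyError()` raises KeyError.
2. bare `except` matches → `return 5` sets pending return value 5.
3. Before returning, `finally: return 55` runs and overrides the pending return.
4. func() returns 55 → result = 55.
Result: 55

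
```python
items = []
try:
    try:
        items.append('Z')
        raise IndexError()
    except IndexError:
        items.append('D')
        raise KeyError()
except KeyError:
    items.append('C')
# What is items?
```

Step-by-step execution trace:
1. Inner try: `items.append('Z')` → items = ['Z'].
2. `raise IndexError()` raises IndexError.
3. Inner `except IndexError` matches → `items.append('D')` → items = ['Z', 'D'].
4. `raise KeyError()` raises KeyError; propagates to outer try.
5. Outer `except KeyError` matches → `items.append('C')` → items = ['Z', 'D', 'C'].
Result: ['Z', 'D', 'C']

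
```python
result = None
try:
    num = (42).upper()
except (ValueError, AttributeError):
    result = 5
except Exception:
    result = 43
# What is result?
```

Step-by-step execution trace:
1. `num = (42).upper()` raises AttributeError.
2. `except (ValueError, AttributeError)` matches (AttributeError is in the tuple) → result = 5.
3. `except Exception` is not reached.
Result: 5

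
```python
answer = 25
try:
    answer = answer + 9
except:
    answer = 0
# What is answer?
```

Step-by-step execution trace:
1. answer starts at 25.
2. try: `answer = answer + 9` → answer = 34. No exception raised.
3. `except` is skipped.
Result: 34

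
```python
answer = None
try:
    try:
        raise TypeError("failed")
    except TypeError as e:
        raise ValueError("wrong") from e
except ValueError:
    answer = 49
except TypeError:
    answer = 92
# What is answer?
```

Step-by-step execution trace:
1. Inner try raises TypeError; inner `except TypeError as e` catches it.
2. `raise ValueError(...) from e` raises ValueError (TypeError is attached as __cause__, but only ValueError is active).
3. Outer `except ValueError` matches → answer = 49.
4. `except TypeError` is not reached.
Result: 49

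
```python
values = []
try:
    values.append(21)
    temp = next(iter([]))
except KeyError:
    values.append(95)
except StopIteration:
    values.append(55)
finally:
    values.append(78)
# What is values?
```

Step-by-step execution trace:
1. try: `values.append(21)` → values = [21].
2. `temp = next(iter([]))` raises StopIteration.
3. `except KeyError` does not match StopIteration; skipped.
4. `except StopIteration` matches → `values.append(55)` → values = [21, 55].
5. finally always runs: `values.append(78)` → values = [21, 55, 78].
Result: [21, 55, 78]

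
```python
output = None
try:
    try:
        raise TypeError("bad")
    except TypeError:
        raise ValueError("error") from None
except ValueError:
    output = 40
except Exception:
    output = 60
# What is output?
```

Step-by-step execution trace:
1. Inner try raises TypeError; inner `except TypeError` catches it.
2. `raise ValueError(...) from None` raises ValueError (from None suppresses __context__, but the active exception is still ValueError).
3. Outer `except ValueError` matches → output = 40.
4. `except Exception` is not reached.
Result: 40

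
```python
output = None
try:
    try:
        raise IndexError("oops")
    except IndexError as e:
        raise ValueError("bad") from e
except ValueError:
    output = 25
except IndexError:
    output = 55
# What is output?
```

Step-by-step execution trace:
1. Inner try raises IndexError; inner `except IndexError as e` catches it.
2. `raise ValueError(...) from e` raises ValueError (IndexError is attached as __cause__, but only ValueError is active).
3. Outer `except ValueError` matches → output = 25.
4. `except IndexError` is not reached.
Result: 25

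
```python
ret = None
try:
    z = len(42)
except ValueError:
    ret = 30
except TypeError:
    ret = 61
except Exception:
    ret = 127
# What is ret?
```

Step-by-step execution trace:
1. `z = len(42)` raises TypeError.
2. `except ValueError` does not match TypeError; skipped.
3. `except TypeError` matches → ret = 61.
4. Remaining except clauses are skipped.
Result: 61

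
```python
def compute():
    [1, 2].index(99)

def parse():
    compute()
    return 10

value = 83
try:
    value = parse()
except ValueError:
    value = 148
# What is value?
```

Step-by-step execution trace:
1. value starts at 83.
2. try: `parse()` calls `compute()`.
3. `compute()` evaluates `[1, 2].index(99)`, which raises ValueError; it propagates through parse (uncaught).
4. `return 10` in parse is not reached; the assignment to value does not complete.
5. `except ValueError` matches → value = 148.
Result: 148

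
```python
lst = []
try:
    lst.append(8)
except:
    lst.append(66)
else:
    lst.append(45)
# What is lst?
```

Step-by-step execution trace:
1. try: `lst.append(8)` → lst = [8]. No exception raised.
2. `except` is skipped.
3. `else` runs (try completed without exception): `lst.append(45)` → lst = [8, 45].
Result: [8, 45]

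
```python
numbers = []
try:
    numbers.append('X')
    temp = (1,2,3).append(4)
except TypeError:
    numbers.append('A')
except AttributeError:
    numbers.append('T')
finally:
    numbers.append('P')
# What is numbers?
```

Step-by-step execution trace:
1. try: `numbers.append('X')` → numbers = ['X'].
2. `temp = (1,2,3).append(4)` raises AttributeError.
3. `except TypeError` does not match AttributeError; skipped.
4. `except AttributeError` matches → `numbers.append('T')` → numbers = ['X', 'T'].
5. finally always runs: `numbers.append('P')` → numbers = ['X', 'T', 'P'].
Result: ['X', 'T', 'P']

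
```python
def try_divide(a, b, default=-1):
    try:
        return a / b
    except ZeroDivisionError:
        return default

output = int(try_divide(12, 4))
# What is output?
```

Step-by-step execution trace:
1. `try_divide(12, 4)` enters try: `return 12 / 4` → returns 3.0. No exception raised.
2. `except ZeroDivisionError` is skipped.
3. `int(3.0)` → 3 → output = 3.
Result: 3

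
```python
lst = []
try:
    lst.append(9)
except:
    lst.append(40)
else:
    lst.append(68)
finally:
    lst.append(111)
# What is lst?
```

Step-by-step execution trace:
1. try: `lst.append(9)` → lst = [9]. No exception raised.
2. `except` is skipped.
3. `else` runs: `lst.append(68)` → lst = [9, 68].
4. `finally` always runs: `lst.append(111)` → lst = [9, 68, 111].
Result: [9, 68, 111]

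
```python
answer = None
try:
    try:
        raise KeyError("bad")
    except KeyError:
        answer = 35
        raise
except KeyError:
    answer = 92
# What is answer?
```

Step-by-step execution trace:
1. Inner try: `raise KeyError("bad")` raises KeyError.
2. Inner `except KeyError` matches → answer = 35.
3. bare `raise` re-raises the same KeyError.
4. Outer `except KeyError` matches → answer = 92.
Result: 92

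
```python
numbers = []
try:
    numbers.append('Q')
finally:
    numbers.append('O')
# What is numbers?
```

Step-by-step execution trace:
1. try: `numbers.append('Q')` → numbers = ['Q'].
2. The try body completes without raising.
3. finally always runs: `numbers.append('O')` → numbers = ['Q', 'O'].
Result: ['Q', 'O']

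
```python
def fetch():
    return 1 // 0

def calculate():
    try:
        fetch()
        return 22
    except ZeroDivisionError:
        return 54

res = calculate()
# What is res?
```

Step-by-step execution trace:
1. `calculate()` calls `fetch()`.
2. `fetch()` evaluates `1 // 0`, which raises ZeroDivisionError; it propagates to the caller.
3. `return 22` is not reached.
4. `except ZeroDivisionError` in calculate matches → returns 54.
5. res = 54.
Result: 54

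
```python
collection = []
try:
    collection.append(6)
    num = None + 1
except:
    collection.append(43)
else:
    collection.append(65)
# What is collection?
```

Step-by-step execution trace:
1. try: `collection.append(6)` → collection = [6].
2. `num = None + 1` raises TypeError.
3. bare `except` matches → `collection.append(43)` → collection = [6, 43].
4. `else` is skipped (an exception was raised).
Result: [6, 43]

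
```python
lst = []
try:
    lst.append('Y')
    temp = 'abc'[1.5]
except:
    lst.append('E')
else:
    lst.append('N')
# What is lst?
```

Step-by-step execution trace:
1. try: `lst.append('Y')` → lst = ['Y'].
2. `temp = 'abc'[1.5]` raises TypeError.
3. bare `except` matches → `lst.append('E')` → lst = ['Y', 'E'].
4. `else` is skipped (an exception was raised).
Result: ['Y', 'E']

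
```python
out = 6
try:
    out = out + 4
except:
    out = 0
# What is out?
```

Step-by-step execution trace:
1. out starts at 6.
2. try: `out = out + 4` → out = 10. No exception raised.
3. `except` is skipped.
Result: 10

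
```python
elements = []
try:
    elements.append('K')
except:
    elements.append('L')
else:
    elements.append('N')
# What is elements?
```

Step-by-step execution trace:
1. try: `elements.append('K')` → elements = ['K']. No exception raised.
2. `except` is skipped.
3. `else` runs (try completed without exception): `elements.append('N')` → elements = ['K', 'N'].
Result: ['K', 'N']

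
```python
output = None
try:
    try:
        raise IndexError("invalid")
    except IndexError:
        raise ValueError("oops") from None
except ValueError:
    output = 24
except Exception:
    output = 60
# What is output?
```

Step-by-step execution trace:
1. Inner try raises IndexError; inner `except IndexError` catches it.
2. `raise ValueError(...) from None` raises ValueError (from None suppresses __context__, but the active exception is still ValueError).
3. Outer `except ValueError` matches → output = 24.
4. `except Exception` is not reached.
Result: 24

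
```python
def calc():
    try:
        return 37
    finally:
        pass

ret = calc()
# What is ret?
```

Step-by-step execution trace:
1. `calc()` enters try: `return 37` sets pending return value 37.
2. Before returning, `finally: pass` runs (no effect).
3. calc() returns 37 → ret = 37.
Result: 37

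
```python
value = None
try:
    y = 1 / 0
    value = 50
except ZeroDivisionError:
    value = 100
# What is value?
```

Step-by-step execution trace:
1. `y = 1 / 0` raises ZeroDivisionError.
2. `value = 50` is not reached.
3. `except ZeroDivisionError` matches → value = 100.
Result: 100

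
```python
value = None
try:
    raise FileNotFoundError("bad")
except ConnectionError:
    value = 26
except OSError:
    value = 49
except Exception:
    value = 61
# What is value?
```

Step-by-step execution trace:
1. `raise FileNotFoundError(...)` raises FileNotFoundError.
2. `except ConnectionError` does not match (FileNotFoundError is not a subclass of ConnectionError); skipped.
3. `except OSError` matches (FileNotFoundError is a subclass of OSError) → value = 49.
4. `except Exception` is not reached.
Result: 49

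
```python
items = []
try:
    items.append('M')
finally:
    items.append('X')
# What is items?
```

Step-by-step execution trace:
1. try: `items.append('M')` → items = ['M'].
2. The try body completes without raising.
3. finally always runs: `items.append('X')` → items = ['M', 'X'].
Result: ['M', 'X']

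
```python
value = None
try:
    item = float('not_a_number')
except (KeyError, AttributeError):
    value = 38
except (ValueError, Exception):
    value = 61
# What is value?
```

Step-by-step execution trace:
1. `item = float('not_a_number')` raises ValueError.
2. `except (KeyError, AttributeError)` does not match ValueError; skipped.
3. `except (ValueError, Exception)` matches (ValueError is in the tuple) → value = 61.
Result: 61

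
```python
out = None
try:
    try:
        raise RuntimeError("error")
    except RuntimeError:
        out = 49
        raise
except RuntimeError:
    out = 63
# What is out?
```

Step-by-step execution trace:
1. Inner try: `raise RuntimeError("error")` raises RuntimeError.
2. Inner `except RuntimeError` matches → out = 49.
3. bare `raise` re-raises the same RuntimeError.
4. Outer `except RuntimeError` matches → out = 63.
Result: 63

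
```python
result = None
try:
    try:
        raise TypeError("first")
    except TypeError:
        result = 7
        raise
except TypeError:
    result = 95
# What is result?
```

Step-by-step execution trace:
1. Inner try: `raise TypeError("first")` raises TypeError.
2. Inner `except TypeError` matches → result = 7.
3. bare `raise` re-raises the same TypeError.
4. Outer `except TypeError` matches → result = 95.
Result: 95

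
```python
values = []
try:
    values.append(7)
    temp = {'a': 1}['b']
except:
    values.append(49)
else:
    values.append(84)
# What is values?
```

Step-by-step execution trace:
1. try: `values.append(7)` → values = [7].
2. `temp = {'a': 1}['b']` raises KeyError.
3. bare `except` matches → `values.append(49)` → values = [7, 49].
4. `else` is skipped (an exception was raised).
Result: [7, 49]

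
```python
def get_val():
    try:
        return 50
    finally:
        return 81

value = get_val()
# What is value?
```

Step-by-step execution trace:
1. `get_val()` enters try: `return 50` sets pending return value 50.
2. Before returning, `finally: return 81` runs and overrides the pending return.
3. get_val() returns 81 → value = 81.
Result: 81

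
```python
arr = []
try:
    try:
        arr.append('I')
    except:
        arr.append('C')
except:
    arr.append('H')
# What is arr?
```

Step-by-step execution trace:
1. Inner try: `arr.append('I')` → arr = ['I']. No exception raised.
2. Inner `except` is skipped.
3. Inner try completes normally; outer `except` is skipped.
Result: ['I']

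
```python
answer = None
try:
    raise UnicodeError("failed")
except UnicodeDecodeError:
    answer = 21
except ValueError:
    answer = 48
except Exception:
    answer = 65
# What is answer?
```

Step-by-step execution trace:
1. `raise UnicodeError(...)` raises UnicodeError.
2. `except UnicodeDecodeError` does not match (UnicodeError is not a subclass of UnicodeDecodeError); skipped.
3. `except ValueError` matches (UnicodeError is a subclass of ValueError) → answer = 48.
4. `except Exception` is not reached.
Result: 48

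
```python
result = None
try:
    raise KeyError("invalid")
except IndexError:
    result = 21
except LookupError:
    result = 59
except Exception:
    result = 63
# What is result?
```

Step-by-step execution trace:
1. `raise KeyError(...)` raises KeyError.
2. `except IndexError` does not match (KeyError is not a subclass of IndexError); skipped.
3. `except LookupError` matches (KeyError is a subclass of LookupError) → result = 59.
4. `except Exception` is not reached.
Result: 59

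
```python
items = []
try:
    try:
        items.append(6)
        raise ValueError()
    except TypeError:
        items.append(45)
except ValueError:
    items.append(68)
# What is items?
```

Step-by-step execution trace:
1. Inner try: `items.append(6)` → items = [6].
2. `raise ValueError()` raises ValueError.
3. Inner `except TypeError` does not match ValueError; exception propagates to outer try.
4. Outer `except ValueError` matches → `items.append(68)` → items = [6, 68].
Result: [6, 68]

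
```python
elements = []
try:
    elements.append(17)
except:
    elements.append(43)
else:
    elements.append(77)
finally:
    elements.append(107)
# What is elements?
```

Step-by-step execution trace:
1. try: `elements.append(17)` → elements = [17]. No exception raised.
2. `except` is skipped.
3. `else` runs: `elements.append(77)` → elements = [17, 77].
4. `finally` always runs: `elements.append(107)` → elements = [17, 77, 107].
Result: [17, 77, 107]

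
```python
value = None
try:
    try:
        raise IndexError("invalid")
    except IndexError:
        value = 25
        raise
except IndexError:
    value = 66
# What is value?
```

Step-by-step execution trace:
1. Inner try: `raise IndexError("invalid")` raises IndexError.
2. Inner `except IndexError` matches → value = 25.
3. bare `raise` re-raises the same IndexError.
4. Outer `except IndexError` matches → value = 66.
Result: 66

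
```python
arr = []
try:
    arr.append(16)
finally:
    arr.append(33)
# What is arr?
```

Step-by-step execution trace:
1. try: `arr.append(16)` → arr = [16].
2. The try body completes without raising.
3. finally always runs: `arr.append(33)` → arr = [16, 33].
Result: [16, 33]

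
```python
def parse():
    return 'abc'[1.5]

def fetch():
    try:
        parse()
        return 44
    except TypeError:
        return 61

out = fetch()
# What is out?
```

Step-by-step execution trace:
1. `fetch()` calls `parse()`.
2. `parse()` evaluates `'abc'[1.5]`, which raises TypeError; it propagates to the caller.
3. `return 44` is not reached.
4. `except TypeError` in fetch matches → returns 61.
5. out = 61.
Result: 61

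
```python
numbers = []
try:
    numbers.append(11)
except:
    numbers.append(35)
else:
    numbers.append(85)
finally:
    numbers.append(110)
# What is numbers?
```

Step-by-step execution trace:
1. try: `numbers.append(11)` → numbers = [11]. No exception raised.
2. `except` is skipped.
3. `else` runs: `numbers.append(85)` → numbers = [11, 85].
4. `finally` always runs: `numbers.append(110)` → numbers = [11, 85, 110].
Result: [11, 85, 110]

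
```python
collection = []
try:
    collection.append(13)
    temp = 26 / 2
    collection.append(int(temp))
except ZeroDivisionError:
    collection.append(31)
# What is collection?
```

Step-by-step execution trace:
1. try: `collection.append(13)` → collection = [13].
2. `temp = 26 / 2` → temp = 13.0. No exception raised.
3. `collection.append(int(temp))` → collection = [13, 13].
4. `except ZeroDivisionError` is skipped (no exception was raised).
Result: [13, 13]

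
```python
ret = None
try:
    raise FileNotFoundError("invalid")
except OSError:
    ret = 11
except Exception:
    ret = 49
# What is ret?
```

Step-by-step execution trace:
1. `raise FileNotFoundError(...)` raises FileNotFoundError.
2. `except OSError` matches (FileNotFoundError is a subclass of OSError) → ret = 11.
3. `except Exception` is not reached.
Result: 11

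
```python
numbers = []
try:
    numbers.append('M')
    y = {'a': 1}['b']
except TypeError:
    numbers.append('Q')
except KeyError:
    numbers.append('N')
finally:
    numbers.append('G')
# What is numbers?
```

Step-by-step execution trace:
1. try: `numbers.append('M')` → numbers = ['M'].
2. `y = {'a': 1}['b']` raises KeyError.
3. `except TypeError` does not match KeyError; skipped.
4. `except KeyError` matches → `numbers.append('N')` → numbers = ['M', 'N'].
5. finally always runs: `numbers.append('G')` → numbers = ['M', 'N', 'G'].
Result: ['M', 'N', 'G']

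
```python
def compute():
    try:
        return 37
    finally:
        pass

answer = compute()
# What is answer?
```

Step-by-step execution trace:
1. `compute()` enters try: `return 37` sets pending return value 37.
2. Before returning, `finally: pass` runs (no effect).
3. compute() returns 37 → answer = 37.
Result: 37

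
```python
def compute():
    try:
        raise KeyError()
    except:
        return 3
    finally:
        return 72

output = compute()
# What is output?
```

Step-by-step execution trace:
1. `compute()` enters try: `raise KeyError()` raises KeyError.
2. bare `except` matches → `return 3` sets pending return value 3.
3. Before returning, `finally: return 72` runs and overrides the pending return.
4. compute() returns 72 → output = 72.
Result: 72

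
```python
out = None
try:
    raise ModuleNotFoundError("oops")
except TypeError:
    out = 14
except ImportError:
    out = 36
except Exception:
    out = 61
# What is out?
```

Step-by-step execution trace:
1. `raise ModuleNotFoundError(...)` raises ModuleNotFoundError.
2. `except TypeError` does not match (ModuleNotFoundError is not a subclass of TypeError); skipped.
3. `except ImportError` matches (ModuleNotFoundError is a subclass of ImportError) → out = 36.
4. `except Exception` is not reached.
Result: 36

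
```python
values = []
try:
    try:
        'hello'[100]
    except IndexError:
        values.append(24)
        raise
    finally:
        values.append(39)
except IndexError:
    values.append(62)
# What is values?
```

Step-by-step execution trace:
1. Inner try: `'hello'[100]` raises IndexError.
2. Inner `except IndexError` matches → `values.append(24)` → values = [24].
3. bare `raise` re-raises IndexError.
4. Inner `finally` runs during unwinding: `values.append(39)` → values = [24, 39].
5. Outer `except IndexError` matches → `values.append(62)` → values = [24, 39, 62].
Result: [24, 39, 62]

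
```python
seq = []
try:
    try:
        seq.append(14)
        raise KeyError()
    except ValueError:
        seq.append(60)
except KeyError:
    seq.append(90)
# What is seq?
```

Step-by-step execution trace:
1. Inner try: `seq.append(14)` → seq = [14].
2. `raise KeyError()` raises KeyError.
3. Inner `except ValueError` does not match KeyError; exception propagates to outer try.
4. Outer `except KeyError` matches → `seq.append(90)` → seq = [14, 90].
Result: [14, 90]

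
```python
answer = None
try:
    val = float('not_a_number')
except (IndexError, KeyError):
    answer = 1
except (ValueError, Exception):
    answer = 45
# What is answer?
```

Step-by-step execution trace:
1. `val = float('not_a_number')` raises ValueError.
2. `except (IndexError, KeyError)` does not match ValueError; skipped.
3. `except (ValueError, Exception)` matches (ValueError is in the tuple) → answer = 45.
Result: 45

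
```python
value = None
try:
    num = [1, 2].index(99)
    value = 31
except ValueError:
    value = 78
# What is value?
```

Step-by-step execution trace:
1. `num = [1, 2].index(99)` raises ValueError.
2. `value = 31` is not reached.
3. `except ValueError` matches → value = 78.
Result: 78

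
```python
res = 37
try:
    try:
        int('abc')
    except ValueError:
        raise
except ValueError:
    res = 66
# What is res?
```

Step-by-step execution trace:
1. Inner try: `int('abc')` raises ValueError.
2. Inner `except ValueError` matches; bare `raise` re-raises the same ValueError.
3. Outer `except ValueError` matches → res = 66.
Result: 66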